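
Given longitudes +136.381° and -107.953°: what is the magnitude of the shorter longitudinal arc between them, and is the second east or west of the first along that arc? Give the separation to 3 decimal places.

Raw difference: -107.953 − 136.381 = -244.334°.
Normalise into (−180°, 180°]: -244.334° + 360° = 115.666°.
Positive ⇒ the second point lies to the east; separation 115.666°.

115.666° east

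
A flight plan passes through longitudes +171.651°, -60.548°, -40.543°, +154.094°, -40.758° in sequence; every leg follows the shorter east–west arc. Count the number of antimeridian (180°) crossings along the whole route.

3

Leg 1: +171.651° → -60.548°, shortest Δλ = 127.801° (east) — crosses 180°.
Leg 2: -60.548° → -40.543°, shortest Δλ = 20.005° (east) — does not cross 180°.
Leg 3: -40.543° → +154.094°, shortest Δλ = -165.363° (west) — crosses 180°.
Leg 4: +154.094° → -40.758°, shortest Δλ = 165.148° (east) — crosses 180°.
Total crossings: 3.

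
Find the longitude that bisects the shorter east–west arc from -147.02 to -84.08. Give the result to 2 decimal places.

Signed shortest Δλ from -147.02° to -84.08° is +62.94°.
Midpoint longitude = -147.02° + (+62.94°)/2 = -147.02° + 31.47° = -115.55°.

-115.55°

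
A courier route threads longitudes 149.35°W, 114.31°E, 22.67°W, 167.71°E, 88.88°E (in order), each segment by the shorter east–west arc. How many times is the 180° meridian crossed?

2

Leg 1: -149.35° → +114.31°, shortest Δλ = -96.34° (west) — crosses 180°.
Leg 2: +114.31° → -22.67°, shortest Δλ = -136.98° (west) — does not cross 180°.
Leg 3: -22.67° → +167.71°, shortest Δλ = -169.62° (west) — crosses 180°.
Leg 4: +167.71° → +88.88°, shortest Δλ = -78.83° (west) — does not cross 180°.
Total crossings: 2.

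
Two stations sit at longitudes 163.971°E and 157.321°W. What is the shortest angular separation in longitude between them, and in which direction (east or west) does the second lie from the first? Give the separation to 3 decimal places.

38.708° east

Raw difference: -157.321 − 163.971 = -321.292°.
Normalise into (−180°, 180°]: -321.292° + 360° = 38.708°.
Positive ⇒ the second point lies to the east; separation 38.708°.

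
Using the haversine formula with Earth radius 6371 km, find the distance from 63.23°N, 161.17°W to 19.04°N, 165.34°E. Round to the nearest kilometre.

Δλ = 165.34 − -161.17 = 326.51°; wrapped into (−180°, 180°]: -33.49°.
Δφ = 19.04 − 63.23 = -44.19°.
a = sin²(Δφ/2) + cos φ₁ · cos φ₂ · sin²(Δλ/2) = 0.176826.
c = 2·atan2(√a, √(1−a)) = 0.86801 rad → d = 6371·c ≈ 5530.09 km.

5530 km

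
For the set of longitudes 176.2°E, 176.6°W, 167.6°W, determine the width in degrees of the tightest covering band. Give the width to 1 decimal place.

Sort the longitudes: -176.6°, -167.6°, +176.2°.
Eastward gaps between consecutive values (wrapping around): 9.0°, 343.8°, 7.2°.
Largest gap = 343.8° ⇒ minimal covering band is its complement: 360° − 343.8° = 16.2°.
Band runs from +176.2° eastward to -167.6°, crossing the antimeridian.

16.2°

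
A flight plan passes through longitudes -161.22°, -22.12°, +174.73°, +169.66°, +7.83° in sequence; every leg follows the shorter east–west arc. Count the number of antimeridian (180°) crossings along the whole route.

1

Leg 1: -161.22° → -22.12°, shortest Δλ = 139.1° (east) — does not cross 180°.
Leg 2: -22.12° → +174.73°, shortest Δλ = -163.15° (west) — crosses 180°.
Leg 3: +174.73° → +169.66°, shortest Δλ = -5.07° (west) — does not cross 180°.
Leg 4: +169.66° → +7.83°, shortest Δλ = -161.83° (west) — does not cross 180°.
Total crossings: 1.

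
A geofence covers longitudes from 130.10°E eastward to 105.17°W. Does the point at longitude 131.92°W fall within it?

Yes

Band width going east from +130.10° to -105.17°: ((-105.17 − 130.10) mod 360) = 124.73°.
Offset of -131.92° east of the west edge: ((-131.92 − 130.10) mod 360) = 97.98°.
97.98° ≤ 124.73° ⇒ inside.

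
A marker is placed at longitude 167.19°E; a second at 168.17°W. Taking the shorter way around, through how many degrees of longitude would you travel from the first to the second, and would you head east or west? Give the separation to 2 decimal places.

24.64° east

Raw difference: -168.17 − 167.19 = -335.36°.
Normalise into (−180°, 180°]: -335.36° + 360° = 24.64°.
Positive ⇒ the second point lies to the east; separation 24.64°.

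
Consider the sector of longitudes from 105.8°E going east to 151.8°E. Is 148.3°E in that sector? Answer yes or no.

Band width going east from +105.8° to +151.8°: ((151.8 − 105.8) mod 360) = 46.0°.
Offset of +148.3° east of the west edge: ((148.3 − 105.8) mod 360) = 42.5°.
42.5° ≤ 46.0° ⇒ inside.

Yes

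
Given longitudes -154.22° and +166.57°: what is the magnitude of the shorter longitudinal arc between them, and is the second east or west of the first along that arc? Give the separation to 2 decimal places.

39.21° west

Raw difference: 166.57 − -154.22 = 320.79°.
Normalise into (−180°, 180°]: 320.79° − 360° = -39.21°.
Negative ⇒ the second point lies to the west; separation 39.21°.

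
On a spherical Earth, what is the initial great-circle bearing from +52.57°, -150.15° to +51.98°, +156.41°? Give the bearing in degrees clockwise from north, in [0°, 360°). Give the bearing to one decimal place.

290.8°

Δλ = 156.41 − -150.15 = 306.56°; wrapped into (−180°, 180°]: -53.44°.
θ = atan2( sin Δλ · cos φ₂ , cos φ₁ · sin φ₂ − sin φ₁ · cos φ₂ · cos Δλ )
  = atan2(-0.49474, 0.18747) = -69.247° → normalised to [0°, 360°): 290.753°.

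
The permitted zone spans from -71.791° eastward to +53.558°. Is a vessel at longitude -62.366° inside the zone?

Band width going east from -71.791° to +53.558°: ((53.558 − -71.791) mod 360) = 125.349°.
Offset of -62.366° east of the west edge: ((-62.366 − -71.791) mod 360) = 9.425°.
9.425° ≤ 125.349° ⇒ inside.

Yes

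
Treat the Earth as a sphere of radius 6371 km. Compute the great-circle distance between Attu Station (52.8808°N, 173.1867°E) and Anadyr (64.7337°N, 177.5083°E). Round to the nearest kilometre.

1341 km

Δλ = 177.5083 − 173.1867 = 4.3216°.
Δφ = 64.7337 − 52.8808 = 11.8529°.
a = sin²(Δφ/2) + cos φ₁ · cos φ₂ · sin²(Δλ/2) = 0.011027.
c = 2·atan2(√a, √(1−a)) = 0.21041 rad → d = 6371·c ≈ 1340.51 km.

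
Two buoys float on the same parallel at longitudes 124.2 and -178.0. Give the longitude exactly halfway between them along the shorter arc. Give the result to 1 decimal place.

+153.1°

Signed shortest Δλ from +124.2° to -178.0° is +57.8°.
Midpoint longitude = +124.2° + (+57.8°)/2 = +124.2° + 28.9° = +153.1°.
(The naïve average (+124.2 + -178.0)/2 = -26.9° is on the wrong side of the globe.)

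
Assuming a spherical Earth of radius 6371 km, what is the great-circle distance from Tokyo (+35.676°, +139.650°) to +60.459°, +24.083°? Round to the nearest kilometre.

Δλ = 24.083 − 139.650 = -115.567°.
Δφ = 60.459 − 35.676 = 24.783°.
a = sin²(Δφ/2) + cos φ₁ · cos φ₂ · sin²(Δλ/2) = 0.332731.
c = 2·atan2(√a, √(1−a)) = 1.22968 rad → d = 6371·c ≈ 7834.30 km.

7834 km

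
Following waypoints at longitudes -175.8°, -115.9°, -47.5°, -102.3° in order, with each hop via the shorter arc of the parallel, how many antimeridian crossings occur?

0

Leg 1: -175.8° → -115.9°, shortest Δλ = 59.9° (east) — does not cross 180°.
Leg 2: -115.9° → -47.5°, shortest Δλ = 68.4° (east) — does not cross 180°.
Leg 3: -47.5° → -102.3°, shortest Δλ = -54.8° (west) — does not cross 180°.
Total crossings: 0.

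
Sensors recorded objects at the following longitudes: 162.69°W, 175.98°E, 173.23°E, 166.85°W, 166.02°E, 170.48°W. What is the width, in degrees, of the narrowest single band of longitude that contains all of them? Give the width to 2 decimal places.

31.29°

Sort the longitudes: -170.48°, -166.85°, -162.69°, +166.02°, +173.23°, +175.98°.
Eastward gaps between consecutive values (wrapping around): 3.63°, 4.16°, 328.71°, 7.21°, 2.75°, 13.54°.
Largest gap = 328.71° ⇒ minimal covering band is its complement: 360° − 328.71° = 31.29°.
Band runs from +166.02° eastward to -162.69°, crossing the antimeridian.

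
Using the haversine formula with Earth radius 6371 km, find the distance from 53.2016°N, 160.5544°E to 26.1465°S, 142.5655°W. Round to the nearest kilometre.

Δλ = -142.5655 − 160.5544 = -303.1199°; wrapped into (−180°, 180°]: 56.8801°.
Δφ = -26.1465 − 53.2016 = -79.3481°.
a = sin²(Δφ/2) + cos φ₁ · cos φ₂ · sin²(Δλ/2) = 0.529533.
c = 2·atan2(√a, √(1−a)) = 1.62990 rad → d = 6371·c ≈ 10384.07 km.

10384 km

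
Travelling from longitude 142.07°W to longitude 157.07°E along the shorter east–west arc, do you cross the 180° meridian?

Yes

Naïve |157.07 − -142.07| = 299.14° > 180°, so the shorter arc goes the other way round — across 180°.
Signed shortest Δλ = ((157.07 − -142.07 + 180) mod 360) − 180 = -60.86°.
Going west by 60.86° from -142.07° passes through 180° before reaching +157.07°.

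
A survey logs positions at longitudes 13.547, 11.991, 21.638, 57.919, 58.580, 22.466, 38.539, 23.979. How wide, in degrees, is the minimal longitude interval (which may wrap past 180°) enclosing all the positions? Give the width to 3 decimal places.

46.589°

Sort the longitudes: +11.991°, +13.547°, +21.638°, +22.466°, +23.979°, +38.539°, +57.919°, +58.580°.
Eastward gaps between consecutive values (wrapping around): 1.556°, 8.091°, 0.828°, 1.513°, 14.560°, 19.380°, 0.661°, 313.411°.
Largest gap = 313.411° ⇒ minimal covering band is its complement: 360° − 313.411° = 46.589°.
Band runs from +11.991° eastward to +58.580°.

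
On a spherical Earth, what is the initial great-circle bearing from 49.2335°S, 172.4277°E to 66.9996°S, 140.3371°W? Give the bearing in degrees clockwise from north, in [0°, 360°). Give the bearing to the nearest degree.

144°

Δλ = -140.3371 − 172.4277 = -312.7648°; wrapped into (−180°, 180°]: 47.2352°.
θ = atan2( sin Δλ · cos φ₂ , cos φ₁ · sin φ₂ − sin φ₁ · cos φ₂ · cos Δλ )
  = atan2(0.28686, -0.40013) = 144.363° → normalised to [0°, 360°): 144.363°.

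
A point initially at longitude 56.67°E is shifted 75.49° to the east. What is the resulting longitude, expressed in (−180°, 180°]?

Start at +56.67°; shift +75.49° → +132.16°.
+132.16° already lies in (−180°, 180°].

132.16°E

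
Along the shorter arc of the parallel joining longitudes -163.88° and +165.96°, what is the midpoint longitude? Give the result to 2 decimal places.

Signed shortest Δλ from -163.88° to +165.96° is -30.16°.
Midpoint longitude = -163.88° + (-30.16°)/2 = -163.88° − 15.08° = -178.96°.
(The naïve average (-163.88 + +165.96)/2 = 1.04° is on the wrong side of the globe.)

-178.96°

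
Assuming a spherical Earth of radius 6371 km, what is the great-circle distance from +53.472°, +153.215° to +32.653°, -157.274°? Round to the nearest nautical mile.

Δλ = -157.274 − 153.215 = -310.489°; wrapped into (−180°, 180°]: 49.511°.
Δφ = 32.653 − 53.472 = -20.819°.
a = sin²(Δφ/2) + cos φ₁ · cos φ₂ · sin²(Δλ/2) = 0.120521.
c = 2·atan2(√a, √(1−a)) = 0.70909 rad → d = 6371·c ≈ 4517.58 km ≈ 2439.30 nmi.

2439 nmi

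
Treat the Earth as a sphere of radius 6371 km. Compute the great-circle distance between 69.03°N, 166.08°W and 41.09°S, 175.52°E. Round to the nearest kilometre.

Δλ = 175.52 − -166.08 = 341.60°; wrapped into (−180°, 180°]: -18.40°.
Δφ = -41.09 − 69.03 = -110.12°.
a = sin²(Δφ/2) + cos φ₁ · cos φ₂ · sin²(Δλ/2) = 0.678888.
c = 2·atan2(√a, √(1−a)) = 1.93668 rad → d = 6371·c ≈ 12338.60 km.

12339 km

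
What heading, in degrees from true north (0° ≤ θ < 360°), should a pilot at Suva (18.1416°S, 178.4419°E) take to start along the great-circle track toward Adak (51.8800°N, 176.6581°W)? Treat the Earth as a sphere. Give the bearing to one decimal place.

Δλ = -176.6581 − 178.4419 = -355.1000°; wrapped into (−180°, 180°]: 4.9000°.
θ = atan2( sin Δλ · cos φ₂ , cos φ₁ · sin φ₂ − sin φ₁ · cos φ₂ · cos Δλ )
  = atan2(0.05273, 0.93912) = 3.214° → normalised to [0°, 360°): 3.214°.

3.2°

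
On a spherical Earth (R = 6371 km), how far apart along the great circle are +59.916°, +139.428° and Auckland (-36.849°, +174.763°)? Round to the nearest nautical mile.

Δλ = 174.763 − 139.428 = 35.335°.
Δφ = -36.849 − 59.916 = -96.765°.
a = sin²(Δφ/2) + cos φ₁ · cos φ₂ · sin²(Δλ/2) = 0.595845.
c = 2·atan2(√a, √(1−a)) = 1.76368 rad → d = 6371·c ≈ 11236.41 km ≈ 6067.18 nmi.

6067 nmi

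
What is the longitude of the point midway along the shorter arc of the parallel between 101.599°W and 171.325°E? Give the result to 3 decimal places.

145.137°W

Signed shortest Δλ from -101.599° to +171.325° is -87.076°.
Midpoint longitude = -101.599° + (-87.076°)/2 = -101.599° − 43.538° = -145.137°.
(The naïve average (-101.599 + +171.325)/2 = 34.863° is on the wrong side of the globe.)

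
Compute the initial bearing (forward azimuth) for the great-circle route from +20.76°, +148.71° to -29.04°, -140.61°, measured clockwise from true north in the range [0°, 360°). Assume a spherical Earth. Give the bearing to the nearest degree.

124°

Δλ = -140.61 − 148.71 = -289.32°; wrapped into (−180°, 180°]: 70.68°.
θ = atan2( sin Δλ · cos φ₂ , cos φ₁ · sin φ₂ − sin φ₁ · cos φ₂ · cos Δλ )
  = atan2(0.82505, -0.55643) = 123.997° → normalised to [0°, 360°): 123.997°.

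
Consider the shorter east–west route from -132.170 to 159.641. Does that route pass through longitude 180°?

Naïve |159.641 − -132.170| = 291.811° > 180°, so the shorter arc goes the other way round — across 180°.
Signed shortest Δλ = ((159.641 − -132.170 + 180) mod 360) − 180 = -68.189°.
Going west by 68.189° from -132.170° passes through 180° before reaching +159.641°.

Yes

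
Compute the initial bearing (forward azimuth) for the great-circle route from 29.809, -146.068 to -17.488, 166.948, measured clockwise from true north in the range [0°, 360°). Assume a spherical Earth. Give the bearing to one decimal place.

230.0°

Δλ = 166.948 − -146.068 = 313.016°; wrapped into (−180°, 180°]: -46.984°.
θ = atan2( sin Δλ · cos φ₂ , cos φ₁ · sin φ₂ − sin φ₁ · cos φ₂ · cos Δλ )
  = atan2(-0.69737, -0.58420) = -129.954° → normalised to [0°, 360°): 230.046°.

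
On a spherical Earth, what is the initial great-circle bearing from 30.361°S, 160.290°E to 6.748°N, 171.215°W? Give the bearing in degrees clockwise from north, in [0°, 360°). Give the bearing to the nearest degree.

Δλ = -171.215 − 160.290 = -331.505°; wrapped into (−180°, 180°]: 28.495°.
θ = atan2( sin Δλ · cos φ₂ , cos φ₁ · sin φ₂ − sin φ₁ · cos φ₂ · cos Δλ )
  = atan2(0.47378, 0.54253) = 41.130° → normalised to [0°, 360°): 41.130°.

41°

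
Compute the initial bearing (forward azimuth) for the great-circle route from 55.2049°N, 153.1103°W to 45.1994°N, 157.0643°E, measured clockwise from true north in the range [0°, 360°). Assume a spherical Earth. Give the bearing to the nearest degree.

273°

Δλ = 157.0643 − -153.1103 = 310.1746°; wrapped into (−180°, 180°]: -49.8254°.
θ = atan2( sin Δλ · cos φ₂ , cos φ₁ · sin φ₂ − sin φ₁ · cos φ₂ · cos Δλ )
  = atan2(-0.53840, 0.03161) = -86.640° → normalised to [0°, 360°): 273.360°.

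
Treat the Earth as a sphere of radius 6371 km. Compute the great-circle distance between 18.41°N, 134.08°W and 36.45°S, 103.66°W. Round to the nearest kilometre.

6887 km

Δλ = -103.66 − -134.08 = 30.42°.
Δφ = -36.45 − 18.41 = -54.86°.
a = sin²(Δφ/2) + cos φ₁ · cos φ₂ · sin²(Δλ/2) = 0.264745.
c = 2·atan2(√a, √(1−a)) = 1.08093 rad → d = 6371·c ≈ 6886.59 km.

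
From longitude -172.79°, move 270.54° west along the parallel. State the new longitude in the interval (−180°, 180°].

Start at -172.79°; shift −270.54° → -443.33°.
-443.33° lies outside (−180°, 180°]; add 360° → -83.33°.

-83.33°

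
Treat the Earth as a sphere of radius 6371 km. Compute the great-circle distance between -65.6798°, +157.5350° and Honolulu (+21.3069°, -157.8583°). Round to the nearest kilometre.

Δλ = -157.8583 − 157.5350 = -315.3933°; wrapped into (−180°, 180°]: 44.6067°.
Δφ = 21.3069 − -65.6798 = 86.9867°.
a = sin²(Δφ/2) + cos φ₁ · cos φ₂ · sin²(Δλ/2) = 0.528978.
c = 2·atan2(√a, √(1−a)) = 1.62878 rad → d = 6371·c ≈ 10376.98 km.

10377 km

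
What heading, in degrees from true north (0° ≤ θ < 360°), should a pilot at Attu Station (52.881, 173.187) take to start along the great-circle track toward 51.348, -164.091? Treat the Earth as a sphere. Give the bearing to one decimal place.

Δλ = -164.091 − 173.187 = -337.278°; wrapped into (−180°, 180°]: 22.722°.
θ = atan2( sin Δλ · cos φ₂ , cos φ₁ · sin φ₂ − sin φ₁ · cos φ₂ · cos Δλ )
  = atan2(0.24125, 0.01190) = 87.176° → normalised to [0°, 360°): 87.176°.

87.2°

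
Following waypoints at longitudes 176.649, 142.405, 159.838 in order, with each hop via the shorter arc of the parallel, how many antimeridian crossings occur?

Leg 1: +176.649° → +142.405°, shortest Δλ = -34.244° (west) — does not cross 180°.
Leg 2: +142.405° → +159.838°, shortest Δλ = 17.433° (east) — does not cross 180°.
Total crossings: 0.

0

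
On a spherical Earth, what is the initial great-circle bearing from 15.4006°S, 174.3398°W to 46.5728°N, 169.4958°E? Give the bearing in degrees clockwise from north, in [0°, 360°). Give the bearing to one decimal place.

347.7°

Δλ = 169.4958 − -174.3398 = 343.8356°; wrapped into (−180°, 180°]: -16.1644°.
θ = atan2( sin Δλ · cos φ₂ , cos φ₁ · sin φ₂ − sin φ₁ · cos φ₂ · cos Δλ )
  = atan2(-0.19138, 0.87551) = -12.330° → normalised to [0°, 360°): 347.670°.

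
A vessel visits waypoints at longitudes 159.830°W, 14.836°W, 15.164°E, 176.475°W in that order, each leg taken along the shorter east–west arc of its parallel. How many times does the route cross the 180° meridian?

Leg 1: -159.830° → -14.836°, shortest Δλ = 144.994° (east) — does not cross 180°.
Leg 2: -14.836° → +15.164°, shortest Δλ = 30.0° (east) — does not cross 180°.
Leg 3: +15.164° → -176.475°, shortest Δλ = 168.361° (east) — crosses 180°.
Total crossings: 1.

1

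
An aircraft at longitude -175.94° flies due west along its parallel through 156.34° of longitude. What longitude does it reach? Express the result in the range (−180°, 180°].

Start at -175.94°; shift −156.34° → -332.28°.
-332.28° lies outside (−180°, 180°]; add 360° → +27.72°.

+27.72°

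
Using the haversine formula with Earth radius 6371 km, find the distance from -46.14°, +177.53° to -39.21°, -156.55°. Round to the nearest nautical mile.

Δλ = -156.55 − 177.53 = -334.08°; wrapped into (−180°, 180°]: 25.92°.
Δφ = -39.21 − -46.14 = 6.93°.
a = sin²(Δφ/2) + cos φ₁ · cos φ₂ · sin²(Δλ/2) = 0.030657.
c = 2·atan2(√a, √(1−a)) = 0.35199 rad → d = 6371·c ≈ 2242.56 km ≈ 1210.88 nmi.

1211 nmi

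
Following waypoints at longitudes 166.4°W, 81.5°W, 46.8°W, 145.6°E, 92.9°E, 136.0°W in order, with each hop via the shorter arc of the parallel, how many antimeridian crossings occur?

Leg 1: -166.4° → -81.5°, shortest Δλ = 84.9° (east) — does not cross 180°.
Leg 2: -81.5° → -46.8°, shortest Δλ = 34.7° (east) — does not cross 180°.
Leg 3: -46.8° → +145.6°, shortest Δλ = -167.6° (west) — crosses 180°.
Leg 4: +145.6° → +92.9°, shortest Δλ = -52.7° (west) — does not cross 180°.
Leg 5: +92.9° → -136.0°, shortest Δλ = 131.1° (east) — crosses 180°.
Total crossings: 2.

2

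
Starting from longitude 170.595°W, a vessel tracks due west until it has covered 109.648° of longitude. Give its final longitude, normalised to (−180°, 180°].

Start at -170.595°; shift −109.648° → -280.243°.
-280.243° lies outside (−180°, 180°]; add 360° → +79.757°.

79.757°E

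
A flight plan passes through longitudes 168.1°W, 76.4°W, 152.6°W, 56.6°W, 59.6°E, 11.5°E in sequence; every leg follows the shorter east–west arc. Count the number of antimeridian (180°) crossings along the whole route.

Leg 1: -168.1° → -76.4°, shortest Δλ = 91.7° (east) — does not cross 180°.
Leg 2: -76.4° → -152.6°, shortest Δλ = -76.2° (west) — does not cross 180°.
Leg 3: -152.6° → -56.6°, shortest Δλ = 96.0° (east) — does not cross 180°.
Leg 4: -56.6° → +59.6°, shortest Δλ = 116.2° (east) — does not cross 180°.
Leg 5: +59.6° → +11.5°, shortest Δλ = -48.1° (west) — does not cross 180°.
Total crossings: 0.

0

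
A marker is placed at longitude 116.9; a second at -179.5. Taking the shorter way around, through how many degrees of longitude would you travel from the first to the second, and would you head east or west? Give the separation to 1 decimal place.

Raw difference: -179.5 − 116.9 = -296.4°.
Normalise into (−180°, 180°]: -296.4° + 360° = 63.6°.
Positive ⇒ the second point lies to the east; separation 63.6°.

63.6° east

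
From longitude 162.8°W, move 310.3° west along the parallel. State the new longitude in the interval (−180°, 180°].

113.1°W

Start at -162.8°; shift −310.3° → -473.1°.
-473.1° lies outside (−180°, 180°]; add 360° → -113.1°.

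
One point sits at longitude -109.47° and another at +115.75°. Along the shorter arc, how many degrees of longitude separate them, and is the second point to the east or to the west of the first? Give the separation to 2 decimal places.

134.78° west

Raw difference: 115.75 − -109.47 = 225.22°.
Normalise into (−180°, 180°]: 225.22° − 360° = -134.78°.
Negative ⇒ the second point lies to the west; separation 134.78°.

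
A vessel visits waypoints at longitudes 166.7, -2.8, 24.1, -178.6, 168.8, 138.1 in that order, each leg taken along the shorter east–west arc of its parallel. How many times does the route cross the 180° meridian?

2

Leg 1: +166.7° → -2.8°, shortest Δλ = -169.5° (west) — does not cross 180°.
Leg 2: -2.8° → +24.1°, shortest Δλ = 26.9° (east) — does not cross 180°.
Leg 3: +24.1° → -178.6°, shortest Δλ = 157.3° (east) — crosses 180°.
Leg 4: -178.6° → +168.8°, shortest Δλ = -12.6° (west) — crosses 180°.
Leg 5: +168.8° → +138.1°, shortest Δλ = -30.7° (west) — does not cross 180°.
Total crossings: 2.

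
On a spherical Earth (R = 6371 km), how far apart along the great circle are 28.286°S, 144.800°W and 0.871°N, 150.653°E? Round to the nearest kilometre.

Δλ = 150.653 − -144.800 = 295.453°; wrapped into (−180°, 180°]: -64.547°.
Δφ = 0.871 − -28.286 = 29.157°.
a = sin²(Δφ/2) + cos φ₁ · cos φ₂ · sin²(Δλ/2) = 0.314397.
c = 2·atan2(√a, √(1−a)) = 1.19049 rad → d = 6371·c ≈ 7584.61 km.

7585 km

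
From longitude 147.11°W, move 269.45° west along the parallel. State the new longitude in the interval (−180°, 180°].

Start at -147.11°; shift −269.45° → -416.56°.
-416.56° lies outside (−180°, 180°]; add 360° → -56.56°.

56.56°W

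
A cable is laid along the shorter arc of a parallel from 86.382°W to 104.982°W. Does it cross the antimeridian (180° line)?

Signed shortest Δλ = ((-104.982 − -86.382 + 180) mod 360) − 180 = -18.6°.
Going west by 18.6° from -86.382° reaches -104.982° without touching 180°.

No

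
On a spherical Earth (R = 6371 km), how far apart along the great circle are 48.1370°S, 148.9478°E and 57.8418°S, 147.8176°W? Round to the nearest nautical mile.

Δλ = -147.8176 − 148.9478 = -296.7654°; wrapped into (−180°, 180°]: 63.2346°.
Δφ = -57.8418 − -48.1370 = -9.7048°.
a = sin²(Δφ/2) + cos φ₁ · cos φ₂ · sin²(Δλ/2) = 0.104776.
c = 2·atan2(√a, √(1−a)) = 0.65926 rad → d = 6371·c ≈ 4200.13 km ≈ 2267.89 nmi.

2268 nmi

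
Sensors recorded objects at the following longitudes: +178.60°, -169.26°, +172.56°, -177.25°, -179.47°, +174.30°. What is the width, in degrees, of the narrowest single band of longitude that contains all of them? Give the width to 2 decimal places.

18.18°

Sort the longitudes: -179.47°, -177.25°, -169.26°, +172.56°, +174.30°, +178.60°.
Eastward gaps between consecutive values (wrapping around): 2.22°, 7.99°, 341.82°, 1.74°, 4.30°, 1.93°.
Largest gap = 341.82° ⇒ minimal covering band is its complement: 360° − 341.82° = 18.18°.
Band runs from +172.56° eastward to -169.26°, crossing the antimeridian.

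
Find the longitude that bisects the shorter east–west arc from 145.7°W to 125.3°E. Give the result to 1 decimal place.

169.8°E

Signed shortest Δλ from -145.7° to +125.3° is -89.0°.
Midpoint longitude = -145.7° + (-89.0°)/2 = -145.7° − 44.5° = -190.2°.
Normalise into (−180°, 180°]: +169.8°.
(The naïve average (-145.7 + +125.3)/2 = -10.2° is on the wrong side of the globe.)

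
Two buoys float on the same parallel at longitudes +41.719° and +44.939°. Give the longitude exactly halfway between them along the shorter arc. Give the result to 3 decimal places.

Signed shortest Δλ from +41.719° to +44.939° is +3.220°.
Midpoint longitude = +41.719° + (+3.220°)/2 = +41.719° + 1.610° = +43.329°.

+43.329°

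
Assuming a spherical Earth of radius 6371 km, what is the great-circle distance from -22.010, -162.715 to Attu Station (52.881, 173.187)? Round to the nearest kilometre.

Δλ = 173.187 − -162.715 = 335.902°; wrapped into (−180°, 180°]: -24.098°.
Δφ = 52.881 − -22.010 = 74.891°.
a = sin²(Δφ/2) + cos φ₁ · cos φ₂ · sin²(Δλ/2) = 0.394052.
c = 2·atan2(√a, √(1−a)) = 1.35728 rad → d = 6371·c ≈ 8647.24 km.

8647 km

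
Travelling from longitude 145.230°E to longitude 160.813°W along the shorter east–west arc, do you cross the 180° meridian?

Yes

Naïve |-160.813 − 145.230| = 306.043° > 180°, so the shorter arc goes the other way round — across 180°.
Signed shortest Δλ = ((-160.813 − 145.230 + 180) mod 360) − 180 = 53.957°.
Going east by 53.957° from +145.230° passes through 180° before reaching -160.813°.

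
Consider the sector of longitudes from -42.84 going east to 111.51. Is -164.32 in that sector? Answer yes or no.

Band width going east from -42.84° to +111.51°: ((111.51 − -42.84) mod 360) = 154.35°.
Offset of -164.32° east of the west edge: ((-164.32 − -42.84) mod 360) = 238.52°.
238.52° > 154.35° ⇒ outside.

No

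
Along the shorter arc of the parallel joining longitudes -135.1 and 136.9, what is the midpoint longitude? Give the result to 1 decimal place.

Signed shortest Δλ from -135.1° to +136.9° is -88.0°.
Midpoint longitude = -135.1° + (-88.0°)/2 = -135.1° − 44.0° = -179.1°.
(The naïve average (-135.1 + +136.9)/2 = 0.9° is on the wrong side of the globe.)

-179.1°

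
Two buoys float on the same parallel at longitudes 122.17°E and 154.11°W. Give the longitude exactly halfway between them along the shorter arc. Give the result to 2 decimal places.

164.03°E

Signed shortest Δλ from +122.17° to -154.11° is +83.72°.
Midpoint longitude = +122.17° + (+83.72°)/2 = +122.17° + 41.86° = +164.03°.
(The naïve average (+122.17 + -154.11)/2 = -15.97° is on the wrong side of the globe.)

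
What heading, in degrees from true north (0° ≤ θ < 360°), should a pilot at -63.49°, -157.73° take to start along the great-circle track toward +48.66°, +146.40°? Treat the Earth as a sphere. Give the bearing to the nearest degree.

321°

Δλ = 146.40 − -157.73 = 304.13°; wrapped into (−180°, 180°]: -55.87°.
θ = atan2( sin Δλ · cos φ₂ , cos φ₁ · sin φ₂ − sin φ₁ · cos φ₂ · cos Δλ )
  = atan2(-0.54676, 0.66676) = -39.353° → normalised to [0°, 360°): 320.647°.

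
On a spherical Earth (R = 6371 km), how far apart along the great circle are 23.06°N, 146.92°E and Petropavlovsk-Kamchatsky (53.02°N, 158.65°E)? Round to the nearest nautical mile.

1877 nmi

Δλ = 158.65 − 146.92 = 11.73°.
Δφ = 53.02 − 23.06 = 29.96°.
a = sin²(Δφ/2) + cos φ₁ · cos φ₂ · sin²(Δλ/2) = 0.072592.
c = 2·atan2(√a, √(1−a)) = 0.54560 rad → d = 6371·c ≈ 3476.02 km ≈ 1876.90 nmi.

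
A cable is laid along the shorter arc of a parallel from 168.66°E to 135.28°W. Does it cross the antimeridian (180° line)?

Yes

Naïve |-135.28 − 168.66| = 303.94° > 180°, so the shorter arc goes the other way round — across 180°.
Signed shortest Δλ = ((-135.28 − 168.66 + 180) mod 360) − 180 = 56.06°.
Going east by 56.06° from +168.66° passes through 180° before reaching -135.28°.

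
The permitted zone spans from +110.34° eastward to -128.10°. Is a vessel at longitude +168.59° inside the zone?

Yes

Band width going east from +110.34° to -128.10°: ((-128.10 − 110.34) mod 360) = 121.56°.
Offset of +168.59° east of the west edge: ((168.59 − 110.34) mod 360) = 58.25°.
58.25° ≤ 121.56° ⇒ inside.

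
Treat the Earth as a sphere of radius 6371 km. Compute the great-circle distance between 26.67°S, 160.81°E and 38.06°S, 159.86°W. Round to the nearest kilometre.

Δλ = -159.86 − 160.81 = -320.67°; wrapped into (−180°, 180°]: 39.33°.
Δφ = -38.06 − -26.67 = -11.39°.
a = sin²(Δφ/2) + cos φ₁ · cos φ₂ · sin²(Δλ/2) = 0.089526.
c = 2·atan2(√a, √(1−a)) = 0.60773 rad → d = 6371·c ≈ 3871.84 km.

3872 km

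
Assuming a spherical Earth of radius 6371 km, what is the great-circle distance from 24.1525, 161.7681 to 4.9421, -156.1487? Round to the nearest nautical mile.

Δλ = -156.1487 − 161.7681 = -317.9168°; wrapped into (−180°, 180°]: 42.0832°.
Δφ = 4.9421 − 24.1525 = -19.2104°.
a = sin²(Δφ/2) + cos φ₁ · cos φ₂ · sin²(Δλ/2) = 0.145033.
c = 2·atan2(√a, √(1−a)) = 0.78139 rad → d = 6371·c ≈ 4978.25 km ≈ 2688.04 nmi.

2688 nmi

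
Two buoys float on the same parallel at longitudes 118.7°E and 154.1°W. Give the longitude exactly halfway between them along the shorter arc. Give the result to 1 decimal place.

Signed shortest Δλ from +118.7° to -154.1° is +87.2°.
Midpoint longitude = +118.7° + (+87.2°)/2 = +118.7° + 43.6° = +162.3°.
(The naïve average (+118.7 + -154.1)/2 = -17.7° is on the wrong side of the globe.)

162.3°E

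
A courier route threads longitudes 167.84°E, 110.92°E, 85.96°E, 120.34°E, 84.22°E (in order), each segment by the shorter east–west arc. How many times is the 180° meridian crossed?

0

Leg 1: +167.84° → +110.92°, shortest Δλ = -56.92° (west) — does not cross 180°.
Leg 2: +110.92° → +85.96°, shortest Δλ = -24.96° (west) — does not cross 180°.
Leg 3: +85.96° → +120.34°, shortest Δλ = 34.38° (east) — does not cross 180°.
Leg 4: +120.34° → +84.22°, shortest Δλ = -36.12° (west) — does not cross 180°.
Total crossings: 0.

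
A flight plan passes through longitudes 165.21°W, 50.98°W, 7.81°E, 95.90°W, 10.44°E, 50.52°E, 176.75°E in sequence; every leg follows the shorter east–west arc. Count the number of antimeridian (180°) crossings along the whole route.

0

Leg 1: -165.21° → -50.98°, shortest Δλ = 114.23° (east) — does not cross 180°.
Leg 2: -50.98° → +7.81°, shortest Δλ = 58.79° (east) — does not cross 180°.
Leg 3: +7.81° → -95.90°, shortest Δλ = -103.71° (west) — does not cross 180°.
Leg 4: -95.90° → +10.44°, shortest Δλ = 106.34° (east) — does not cross 180°.
Leg 5: +10.44° → +50.52°, shortest Δλ = 40.08° (east) — does not cross 180°.
Leg 6: +50.52° → +176.75°, shortest Δλ = 126.23° (east) — does not cross 180°.
Total crossings: 0.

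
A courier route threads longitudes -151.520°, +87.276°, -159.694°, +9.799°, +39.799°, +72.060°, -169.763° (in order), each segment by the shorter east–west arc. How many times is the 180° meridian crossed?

Leg 1: -151.520° → +87.276°, shortest Δλ = -121.204° (west) — crosses 180°.
Leg 2: +87.276° → -159.694°, shortest Δλ = 113.03° (east) — crosses 180°.
Leg 3: -159.694° → +9.799°, shortest Δλ = 169.493° (east) — does not cross 180°.
Leg 4: +9.799° → +39.799°, shortest Δλ = 30.0° (east) — does not cross 180°.
Leg 5: +39.799° → +72.060°, shortest Δλ = 32.261° (east) — does not cross 180°.
Leg 6: +72.060° → -169.763°, shortest Δλ = 118.177° (east) — crosses 180°.
Total crossings: 3.

3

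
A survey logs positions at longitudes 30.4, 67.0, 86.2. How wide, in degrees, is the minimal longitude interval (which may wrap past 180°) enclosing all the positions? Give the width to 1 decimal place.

55.8°

Sort the longitudes: +30.4°, +67.0°, +86.2°.
Eastward gaps between consecutive values (wrapping around): 36.6°, 19.2°, 304.2°.
Largest gap = 304.2° ⇒ minimal covering band is its complement: 360° − 304.2° = 55.8°.
Band runs from +30.4° eastward to +86.2°.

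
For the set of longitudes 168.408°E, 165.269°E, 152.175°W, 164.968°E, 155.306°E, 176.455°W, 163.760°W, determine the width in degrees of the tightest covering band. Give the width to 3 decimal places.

52.519°

Sort the longitudes: -176.455°, -163.760°, -152.175°, +155.306°, +164.968°, +165.269°, +168.408°.
Eastward gaps between consecutive values (wrapping around): 12.695°, 11.585°, 307.481°, 9.662°, 0.301°, 3.139°, 15.137°.
Largest gap = 307.481° ⇒ minimal covering band is its complement: 360° − 307.481° = 52.519°.
Band runs from +155.306° eastward to -152.175°, crossing the antimeridian.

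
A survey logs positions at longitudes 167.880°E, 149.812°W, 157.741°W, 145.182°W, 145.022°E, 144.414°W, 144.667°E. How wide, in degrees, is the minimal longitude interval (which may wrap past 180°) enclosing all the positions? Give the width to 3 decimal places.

Sort the longitudes: -157.741°, -149.812°, -145.182°, -144.414°, +144.667°, +145.022°, +167.880°.
Eastward gaps between consecutive values (wrapping around): 7.929°, 4.630°, 0.768°, 289.081°, 0.355°, 22.858°, 34.379°.
Largest gap = 289.081° ⇒ minimal covering band is its complement: 360° − 289.081° = 70.919°.
Band runs from +144.667° eastward to -144.414°, crossing the antimeridian.

70.919°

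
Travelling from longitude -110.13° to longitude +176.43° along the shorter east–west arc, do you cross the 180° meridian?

Naïve |176.43 − -110.13| = 286.56° > 180°, so the shorter arc goes the other way round — across 180°.
Signed shortest Δλ = ((176.43 − -110.13 + 180) mod 360) − 180 = -73.44°.
Going west by 73.44° from -110.13° passes through 180° before reaching +176.43°.

Yes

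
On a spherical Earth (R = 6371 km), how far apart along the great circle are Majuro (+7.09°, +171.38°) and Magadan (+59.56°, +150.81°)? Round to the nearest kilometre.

Δλ = 150.81 − 171.38 = -20.57°.
Δφ = 59.56 − 7.09 = 52.47°.
a = sin²(Δφ/2) + cos φ₁ · cos φ₂ · sin²(Δλ/2) = 0.211439.
c = 2·atan2(√a, √(1−a)) = 0.95560 rad → d = 6371·c ≈ 6088.10 km.

6088 km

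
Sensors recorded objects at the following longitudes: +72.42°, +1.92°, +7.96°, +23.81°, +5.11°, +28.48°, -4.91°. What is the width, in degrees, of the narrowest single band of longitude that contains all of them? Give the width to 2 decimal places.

77.33°

Sort the longitudes: -4.91°, +1.92°, +5.11°, +7.96°, +23.81°, +28.48°, +72.42°.
Eastward gaps between consecutive values (wrapping around): 6.83°, 3.19°, 2.85°, 15.85°, 4.67°, 43.94°, 282.67°.
Largest gap = 282.67° ⇒ minimal covering band is its complement: 360° − 282.67° = 77.33°.
Band runs from -4.91° eastward to +72.42°.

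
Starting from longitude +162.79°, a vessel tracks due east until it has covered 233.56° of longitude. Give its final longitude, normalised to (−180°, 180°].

+36.35°

Start at +162.79°; shift +233.56° → +396.35°.
+396.35° lies outside (−180°, 180°]; subtract 360° → +36.35°.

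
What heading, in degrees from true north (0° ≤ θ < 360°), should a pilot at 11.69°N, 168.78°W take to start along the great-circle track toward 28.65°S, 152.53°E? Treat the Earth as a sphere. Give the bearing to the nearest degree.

Δλ = 152.53 − -168.78 = 321.31°; wrapped into (−180°, 180°]: -38.69°.
θ = atan2( sin Δλ · cos φ₂ , cos φ₁ · sin φ₂ − sin φ₁ · cos φ₂ · cos Δλ )
  = atan2(-0.54857, -0.60830) = -137.956° → normalised to [0°, 360°): 222.044°.

222°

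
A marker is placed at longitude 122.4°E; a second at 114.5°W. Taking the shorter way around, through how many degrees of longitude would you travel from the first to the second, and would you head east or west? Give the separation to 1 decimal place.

123.1° east

Raw difference: -114.5 − 122.4 = -236.9°.
Normalise into (−180°, 180°]: -236.9° + 360° = 123.1°.
Positive ⇒ the second point lies to the east; separation 123.1°.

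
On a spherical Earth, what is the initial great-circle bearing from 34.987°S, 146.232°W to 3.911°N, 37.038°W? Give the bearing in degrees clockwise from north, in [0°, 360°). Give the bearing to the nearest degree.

Δλ = -37.038 − -146.232 = 109.194°.
θ = atan2( sin Δλ · cos φ₂ , cos φ₁ · sin φ₂ − sin φ₁ · cos φ₂ · cos Δλ )
  = atan2(0.94221, -0.13219) = 97.986° → normalised to [0°, 360°): 97.986°.

98°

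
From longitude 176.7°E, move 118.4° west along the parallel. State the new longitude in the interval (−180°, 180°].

Start at +176.7°; shift −118.4° → +58.3°.
+58.3° already lies in (−180°, 180°].

58.3°E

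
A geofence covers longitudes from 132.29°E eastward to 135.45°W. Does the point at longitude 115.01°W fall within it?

No

Band width going east from +132.29° to -135.45°: ((-135.45 − 132.29) mod 360) = 92.26°.
Offset of -115.01° east of the west edge: ((-115.01 − 132.29) mod 360) = 112.70°.
112.70° > 92.26° ⇒ outside.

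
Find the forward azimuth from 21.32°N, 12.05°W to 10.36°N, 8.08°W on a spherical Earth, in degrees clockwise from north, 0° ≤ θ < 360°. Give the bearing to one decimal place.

Δλ = -8.08 − -12.05 = 3.97°.
θ = atan2( sin Δλ · cos φ₂ , cos φ₁ · sin φ₂ − sin φ₁ · cos φ₂ · cos Δλ )
  = atan2(0.06811, -0.18927) = 160.209° → normalised to [0°, 360°): 160.209°.

160.2°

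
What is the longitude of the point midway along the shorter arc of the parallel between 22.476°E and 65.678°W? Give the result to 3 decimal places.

21.601°W

Signed shortest Δλ from +22.476° to -65.678° is -88.154°.
Midpoint longitude = +22.476° + (-88.154°)/2 = +22.476° − 44.077° = -21.601°.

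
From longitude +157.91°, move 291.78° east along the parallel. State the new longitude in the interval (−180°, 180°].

Start at +157.91°; shift +291.78° → +449.69°.
+449.69° lies outside (−180°, 180°]; subtract 360° → +89.69°.

+89.69°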